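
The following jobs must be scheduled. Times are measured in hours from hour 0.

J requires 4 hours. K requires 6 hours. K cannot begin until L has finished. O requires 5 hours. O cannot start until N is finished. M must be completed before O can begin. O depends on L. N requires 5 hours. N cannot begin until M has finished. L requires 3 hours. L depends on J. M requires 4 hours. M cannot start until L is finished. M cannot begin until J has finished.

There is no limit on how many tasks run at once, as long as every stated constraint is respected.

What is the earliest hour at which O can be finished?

Nothing blocks J, so it runs from hour 0 to hour 4.
L cannot begin until J (finishes hour 4). It runs from hour 4 to 4 + 3 = hour 7.
M needs all of L (finishes hour 7); J (finishes hour 4). That puts its earliest start at hour 7; it finishes at 7 + 4 = hour 11.
N waits on M (finishes hour 11), so it starts at hour 11 and finishes at 11 + 5 = hour 16.
For O: N (finishes hour 16); M (finishes hour 11); L (finishes hour 7). Taking the maximum gives a start of hour 16, and it finishes at 16 + 5 = hour 21.

21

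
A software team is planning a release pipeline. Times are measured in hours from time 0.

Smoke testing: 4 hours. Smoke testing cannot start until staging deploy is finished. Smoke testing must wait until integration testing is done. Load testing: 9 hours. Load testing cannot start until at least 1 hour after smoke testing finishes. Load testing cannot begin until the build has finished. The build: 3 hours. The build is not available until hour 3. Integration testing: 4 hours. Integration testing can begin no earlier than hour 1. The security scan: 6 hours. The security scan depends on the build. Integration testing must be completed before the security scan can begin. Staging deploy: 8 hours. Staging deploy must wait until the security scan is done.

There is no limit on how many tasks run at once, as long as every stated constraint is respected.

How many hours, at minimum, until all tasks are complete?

34

After its own release at hour 1, integration testing can start at hour 1 and finishes at hour 5.
After its own release at hour 3, the build can start at hour 3 and finishes at hour 6.
For the security scan: the build (finishes hour 6); integration testing (finishes hour 5). Taking the maximum gives a start of hour 6, and it finishes at 6 + 6 = hour 12.
Staging deploy cannot begin until the security scan (finishes hour 12). It runs from hour 12 to 12 + 8 = hour 20.
For smoke testing: staging deploy (finishes hour 20); integration testing (finishes hour 5). Taking the maximum gives a start of hour 20, and it finishes at 20 + 4 = hour 24.
Load testing has to wait for smoke testing (finishes hour 24, plus 1-hour gap → hour 25); the build (finishes hour 6). The latest of these is hour 25, so load testing runs hour 25 to 25 + 9 = hour 34.
All tasks are finished once the last one completes. Finish times: The build at 6, Integration testing at 5, The security scan at 12, Staging deploy at 20, Smoke testing at 24, Load testing at 34. The latest is hour 34.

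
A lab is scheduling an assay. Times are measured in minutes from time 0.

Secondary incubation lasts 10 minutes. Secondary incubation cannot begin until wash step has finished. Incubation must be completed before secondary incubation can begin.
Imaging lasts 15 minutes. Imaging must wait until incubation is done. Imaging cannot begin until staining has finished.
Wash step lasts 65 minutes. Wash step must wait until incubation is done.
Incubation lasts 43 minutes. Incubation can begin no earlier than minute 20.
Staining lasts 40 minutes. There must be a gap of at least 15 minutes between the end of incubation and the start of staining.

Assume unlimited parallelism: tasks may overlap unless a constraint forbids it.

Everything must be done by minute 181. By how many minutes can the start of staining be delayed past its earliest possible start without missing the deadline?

48

After its own release at minute 20, incubation can start at minute 20 and finishes at minute 63.
Staining cannot begin until incubation (finishes minute 63, plus 15-minute gap → minute 78). It runs from minute 78 to 78 + 40 = minute 118.

Working backward from the deadline:
Nothing follows imaging; the deadline of minute 181 is its only limit. It must start by 181 − 15 = minute 166.
Staining feeds into imaging (must start by minute 166); so staining must finish by minute 166 and therefore start by minute 126.
So staining can start as early as minute 78 and as late as minute 126, giving 126 − 78 = 48 minutes of slack.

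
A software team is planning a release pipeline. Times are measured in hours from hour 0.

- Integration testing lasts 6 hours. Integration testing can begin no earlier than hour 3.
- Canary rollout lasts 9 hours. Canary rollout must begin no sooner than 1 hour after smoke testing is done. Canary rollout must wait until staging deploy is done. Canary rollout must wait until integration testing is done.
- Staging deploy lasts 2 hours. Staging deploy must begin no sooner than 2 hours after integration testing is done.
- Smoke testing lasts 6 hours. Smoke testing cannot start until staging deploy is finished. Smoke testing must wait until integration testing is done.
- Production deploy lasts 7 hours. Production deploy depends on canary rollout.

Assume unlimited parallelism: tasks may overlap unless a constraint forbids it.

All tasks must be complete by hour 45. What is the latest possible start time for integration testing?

Production deploy must finish by hour 45; it takes 7 hours, so it must start by 45 − 7 = hour 38.
Canary rollout must finish before production deploy (must start by hour 38). With a 9-hour duration, canary rollout must start by 38 − 9 = hour 29.
Smoke testing must finish before canary rollout (must start by hour 29, minus 1-hour gap → hour 28). With a 6-hour duration, smoke testing must start by 28 − 6 = hour 22.
For staging deploy: smoke testing (must start by hour 22); canary rollout (must start by hour 29). The most restrictive is hour 22; with a 2-hour duration, staging deploy must start by hour 20.
Integration testing must finish in time for staging deploy (must start by hour 20, minus 2-hour gap → hour 18); smoke testing (must start by hour 22); canary rollout (must start by hour 29). The tightest is hour 18, so integration testing must start by 18 − 6 = hour 12.

12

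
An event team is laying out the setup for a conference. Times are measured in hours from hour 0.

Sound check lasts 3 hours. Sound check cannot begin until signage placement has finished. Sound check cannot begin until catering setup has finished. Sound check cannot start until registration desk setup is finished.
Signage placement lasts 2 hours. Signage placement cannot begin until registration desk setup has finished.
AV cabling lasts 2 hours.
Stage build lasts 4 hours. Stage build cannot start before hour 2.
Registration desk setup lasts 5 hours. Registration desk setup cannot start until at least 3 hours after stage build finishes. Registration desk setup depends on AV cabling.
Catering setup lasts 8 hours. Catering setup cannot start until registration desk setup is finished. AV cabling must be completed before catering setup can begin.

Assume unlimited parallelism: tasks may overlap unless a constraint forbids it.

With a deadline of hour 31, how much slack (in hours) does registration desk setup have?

Nothing blocks AV cabling, so it runs from hour 0 to hour 2.
Stage build waits on its own release at hour 2, so it starts at hour 2 and finishes at 2 + 4 = hour 6.
Registration desk setup has to wait for stage build (finishes hour 6, plus 3-hour gap → hour 9); AV cabling (finishes hour 2). The latest of these is hour 9, so registration desk setup runs hour 9 to 9 + 5 = hour 14.

Working backward from the deadline:
Nothing follows sound check; the deadline of hour 31 is its only limit. It must start by 31 − 3 = hour 28.
Signage placement must finish before sound check (must start by hour 28). With a 2-hour duration, signage placement must start by 28 − 2 = hour 26.
Catering setup must finish before sound check (must start by hour 28). With an 8-hour duration, catering setup must start by 28 − 8 = hour 20.
For registration desk setup: signage placement (must start by hour 26); catering setup (must start by hour 20); sound check (must start by hour 28). The most restrictive is hour 20; with a 5-hour duration, registration desk setup must start by hour 15.
So registration desk setup can start as early as hour 9 and as late as hour 15, giving 15 − 9 = 6 hours of slack.

6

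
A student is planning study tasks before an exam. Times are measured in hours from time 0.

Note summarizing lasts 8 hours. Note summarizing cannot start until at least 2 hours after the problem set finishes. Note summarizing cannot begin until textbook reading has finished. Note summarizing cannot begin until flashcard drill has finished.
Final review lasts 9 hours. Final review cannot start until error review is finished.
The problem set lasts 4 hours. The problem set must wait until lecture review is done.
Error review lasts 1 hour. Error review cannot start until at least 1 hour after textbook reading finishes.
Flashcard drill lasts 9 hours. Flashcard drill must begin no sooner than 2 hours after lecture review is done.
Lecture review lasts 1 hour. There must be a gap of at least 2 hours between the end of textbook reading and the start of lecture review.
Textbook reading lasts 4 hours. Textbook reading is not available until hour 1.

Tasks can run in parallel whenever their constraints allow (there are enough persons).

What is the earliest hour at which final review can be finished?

Textbook reading waits on its own release at hour 1, so it starts at hour 1 and finishes at 1 + 4 = hour 5.
Error review cannot begin until textbook reading (finishes hour 5, plus 1-hour gap → hour 6). It runs from hour 6 to 6 + 1 = hour 7.
Final review waits on error review (finishes hour 7), so it starts at hour 7 and finishes at 7 + 9 = hour 16.

16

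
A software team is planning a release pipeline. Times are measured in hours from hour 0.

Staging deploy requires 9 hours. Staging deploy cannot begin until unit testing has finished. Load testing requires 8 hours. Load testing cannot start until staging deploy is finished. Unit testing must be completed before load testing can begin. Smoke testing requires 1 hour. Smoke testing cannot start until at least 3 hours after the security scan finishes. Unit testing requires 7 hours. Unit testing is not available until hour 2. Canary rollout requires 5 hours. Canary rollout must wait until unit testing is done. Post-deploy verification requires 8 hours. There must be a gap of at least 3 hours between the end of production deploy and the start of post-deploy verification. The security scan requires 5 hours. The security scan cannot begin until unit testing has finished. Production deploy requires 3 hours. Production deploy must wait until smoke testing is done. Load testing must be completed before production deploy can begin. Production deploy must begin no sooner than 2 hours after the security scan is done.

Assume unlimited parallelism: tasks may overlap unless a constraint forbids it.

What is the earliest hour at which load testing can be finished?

26

After its own release at hour 2, unit testing can start at hour 2 and finishes at hour 9.
Staging deploy cannot begin until unit testing (finishes hour 9). It runs from hour 9 to 9 + 9 = hour 18.
Load testing cannot start until staging deploy (finishes hour 18); unit testing (finishes hour 9). The controlling bound is hour 18, so load testing finishes at 18 + 8 = hour 26.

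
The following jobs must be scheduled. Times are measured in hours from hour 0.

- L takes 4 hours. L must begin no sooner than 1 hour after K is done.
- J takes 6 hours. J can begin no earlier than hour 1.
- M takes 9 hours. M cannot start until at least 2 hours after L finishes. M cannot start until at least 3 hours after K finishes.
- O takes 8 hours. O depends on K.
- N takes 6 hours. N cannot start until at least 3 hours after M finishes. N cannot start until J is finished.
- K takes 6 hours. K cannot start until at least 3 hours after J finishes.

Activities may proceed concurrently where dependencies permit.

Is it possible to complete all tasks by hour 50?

After its own release at hour 1, J can start at hour 1 and finishes at hour 7.
After J (finishes hour 7, plus 3-hour gap → hour 10), K can start at hour 10 and finishes at hour 16.
O waits on K (finishes hour 16), so it starts at hour 16 and finishes at 16 + 8 = hour 24.
After K (finishes hour 16, plus 1-hour gap → hour 17), L can start at hour 17 and finishes at hour 21.
For M: L (finishes hour 21, plus 2-hour gap → hour 23); K (finishes hour 16, plus 3-hour gap → hour 19). Taking the maximum gives a start of hour 23, and it finishes at 23 + 9 = hour 32.
N needs all of M (finishes hour 32, plus 3-hour gap → hour 35); J (finishes hour 7). That puts its earliest start at hour 35; it finishes at 35 + 6 = hour 41.
Every task is finished by hour 41, which is no later than the deadline of 50, so the schedule is feasible.

Yes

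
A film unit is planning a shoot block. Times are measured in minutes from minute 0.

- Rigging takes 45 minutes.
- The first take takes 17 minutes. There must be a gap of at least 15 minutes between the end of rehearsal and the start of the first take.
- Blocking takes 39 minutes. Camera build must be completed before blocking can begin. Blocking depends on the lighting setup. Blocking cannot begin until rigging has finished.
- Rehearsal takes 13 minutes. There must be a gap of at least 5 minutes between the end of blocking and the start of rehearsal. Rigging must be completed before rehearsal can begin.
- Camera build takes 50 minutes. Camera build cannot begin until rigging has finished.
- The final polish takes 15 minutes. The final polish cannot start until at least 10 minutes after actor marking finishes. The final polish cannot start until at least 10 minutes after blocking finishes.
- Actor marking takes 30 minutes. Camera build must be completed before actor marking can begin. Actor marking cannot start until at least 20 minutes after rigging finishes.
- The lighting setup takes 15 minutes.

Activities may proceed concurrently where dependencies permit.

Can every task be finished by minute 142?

No

The lighting setup has no prerequisites, so it starts at minute 0 and finishes at minute 15.
Rigging has no prerequisites, so it starts at minute 0 and finishes at minute 45.
After rigging (finishes minute 45), camera build can start at minute 45 and finishes at minute 95.
Actor marking cannot start until camera build (finishes minute 95); rigging (finishes minute 45, plus 20-minute gap → minute 65). The controlling bound is minute 95, so actor marking finishes at 95 + 30 = minute 125.
Blocking cannot start until camera build (finishes minute 95); the lighting setup (finishes minute 15); rigging (finishes minute 45). The controlling bound is minute 95, so blocking finishes at 95 + 39 = minute 134.
The final polish needs all of actor marking (finishes minute 125, plus 10-minute gap → minute 135); blocking (finishes minute 134, plus 10-minute gap → minute 144). That puts its earliest start at minute 144; it finishes at 144 + 15 = minute 159.
For rehearsal: blocking (finishes minute 134, plus 5-minute gap → minute 139); rigging (finishes minute 45). Taking the maximum gives a start of minute 139, and it finishes at 139 + 13 = minute 152.
The first take waits on rehearsal (finishes minute 152, plus 15-minute gap → minute 167), so it starts at minute 167 and finishes at 167 + 17 = minute 184.
The earliest everything can be done is minute 184, which is after the deadline of 142, so it is not possible.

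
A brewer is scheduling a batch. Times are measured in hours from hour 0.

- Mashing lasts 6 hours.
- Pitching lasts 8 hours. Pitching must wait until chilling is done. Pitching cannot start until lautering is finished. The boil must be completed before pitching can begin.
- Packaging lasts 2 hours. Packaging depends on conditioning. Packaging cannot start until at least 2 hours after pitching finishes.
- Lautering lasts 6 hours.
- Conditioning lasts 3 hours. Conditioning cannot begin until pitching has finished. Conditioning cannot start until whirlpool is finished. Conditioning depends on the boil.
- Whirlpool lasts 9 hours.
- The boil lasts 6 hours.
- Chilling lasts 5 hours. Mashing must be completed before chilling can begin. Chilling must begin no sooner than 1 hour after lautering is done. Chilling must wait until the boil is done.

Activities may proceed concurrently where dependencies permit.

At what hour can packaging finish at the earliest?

Nothing blocks whirlpool, so it runs from hour 0 to hour 9.
The boil can start immediately at hour 0; it finishes at hour 6.
Nothing blocks lautering, so it runs from hour 0 to hour 6.
Nothing blocks mashing, so it runs from hour 0 to hour 6.
Chilling has to wait for mashing (finishes hour 6); lautering (finishes hour 6, plus 1-hour gap → hour 7); the boil (finishes hour 6). The latest of these is hour 7, so chilling runs hour 7 to 7 + 5 = hour 12.
For pitching: chilling (finishes hour 12); lautering (finishes hour 6); the boil (finishes hour 6). Taking the maximum gives a start of hour 12, and it finishes at 12 + 8 = hour 20.
Conditioning needs all of pitching (finishes hour 20); whirlpool (finishes hour 9); the boil (finishes hour 6). That puts its earliest start at hour 20; it finishes at 20 + 3 = hour 23.
Packaging has to wait for conditioning (finishes hour 23); pitching (finishes hour 20, plus 2-hour gap → hour 22). The latest of these is hour 23, so packaging runs hour 23 to 23 + 2 = hour 25.

25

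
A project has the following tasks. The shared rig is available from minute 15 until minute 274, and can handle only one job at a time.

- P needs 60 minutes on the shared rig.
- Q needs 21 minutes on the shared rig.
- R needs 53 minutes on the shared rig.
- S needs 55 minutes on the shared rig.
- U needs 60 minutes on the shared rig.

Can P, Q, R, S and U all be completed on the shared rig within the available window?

Yes

The shared rig window is 274 − 15 = 259 minutes.
Running back to back, the jobs need 60 + 21 + 53 + 55 + 60 = 249 minutes on the shared rig.
Since 249 ≤ 259, they fit within the window.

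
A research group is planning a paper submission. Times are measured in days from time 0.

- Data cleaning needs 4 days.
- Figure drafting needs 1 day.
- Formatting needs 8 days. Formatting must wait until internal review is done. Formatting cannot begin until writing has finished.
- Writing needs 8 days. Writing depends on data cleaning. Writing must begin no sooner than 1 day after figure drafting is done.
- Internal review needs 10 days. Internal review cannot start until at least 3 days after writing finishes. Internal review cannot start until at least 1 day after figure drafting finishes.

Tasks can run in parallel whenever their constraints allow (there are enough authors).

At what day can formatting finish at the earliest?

Figure drafting has no prerequisites, so it starts at day 0 and finishes at day 1.
Data cleaning has no prerequisites, so it starts at day 0 and finishes at day 4.
Writing has to wait for data cleaning (finishes day 4); figure drafting (finishes day 1, plus 1-day gap → day 2). The latest of these is day 4, so writing runs day 4 to 4 + 8 = day 12.
Internal review has to wait for writing (finishes day 12, plus 3-day gap → day 15); figure drafting (finishes day 1, plus 1-day gap → day 2). The latest of these is day 15, so internal review runs day 15 to 15 + 10 = day 25.
Formatting needs all of internal review (finishes day 25); writing (finishes day 12). That puts its earliest start at day 25; it finishes at 25 + 8 = day 33.

33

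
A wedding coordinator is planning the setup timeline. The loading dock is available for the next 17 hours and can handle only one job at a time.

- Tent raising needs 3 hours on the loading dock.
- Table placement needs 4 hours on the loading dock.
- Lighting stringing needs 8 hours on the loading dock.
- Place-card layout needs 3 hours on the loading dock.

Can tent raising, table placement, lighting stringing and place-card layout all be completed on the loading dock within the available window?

Running back to back, the jobs need 3 + 4 + 8 + 3 = 18 hours on the loading dock.
Since 18 > 17, they cannot all fit.

No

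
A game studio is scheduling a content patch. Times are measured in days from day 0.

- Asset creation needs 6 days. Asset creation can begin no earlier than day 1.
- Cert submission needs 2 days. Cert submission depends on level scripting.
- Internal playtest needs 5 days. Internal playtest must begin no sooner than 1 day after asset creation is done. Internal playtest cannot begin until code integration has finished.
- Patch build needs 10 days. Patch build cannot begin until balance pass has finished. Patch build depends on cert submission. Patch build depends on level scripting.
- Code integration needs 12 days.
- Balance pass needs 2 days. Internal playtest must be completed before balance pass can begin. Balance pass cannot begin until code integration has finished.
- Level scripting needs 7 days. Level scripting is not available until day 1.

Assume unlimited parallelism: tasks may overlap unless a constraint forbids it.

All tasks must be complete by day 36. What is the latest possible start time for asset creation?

12

Patch build must finish by day 36; it takes 10 days, so it must start by 36 − 10 = day 26.
Since patch build (must start by day 26) depends on it, balance pass must finish by day 26. Backing off its 2-day duration gives a latest start of day 24.
Internal playtest has to be done before balance pass (must start by day 24). That means finishing by day 24, i.e. starting by 24 − 5 = day 19.
Asset creation has to be done before internal playtest (must start by day 19, minus 1-day gap → day 18). That means finishing by day 18, i.e. starting by 18 − 6 = day 12.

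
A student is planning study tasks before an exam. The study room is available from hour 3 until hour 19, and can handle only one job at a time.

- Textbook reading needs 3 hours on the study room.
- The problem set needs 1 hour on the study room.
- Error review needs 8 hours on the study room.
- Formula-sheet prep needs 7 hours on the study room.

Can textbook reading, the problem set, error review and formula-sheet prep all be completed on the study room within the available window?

The study room window is 19 − 3 = 16 hours.
Running back to back, the jobs need 3 + 1 + 8 + 7 = 19 hours on the study room.
Since 19 > 16, they cannot all fit.

No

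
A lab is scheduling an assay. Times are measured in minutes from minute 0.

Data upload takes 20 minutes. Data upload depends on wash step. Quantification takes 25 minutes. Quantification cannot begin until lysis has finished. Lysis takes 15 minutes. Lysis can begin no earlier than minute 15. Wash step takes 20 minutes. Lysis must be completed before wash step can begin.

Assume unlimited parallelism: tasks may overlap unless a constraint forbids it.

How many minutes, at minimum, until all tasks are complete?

After its own release at minute 15, lysis can start at minute 15 and finishes at minute 30.
After lysis (finishes minute 30), quantification can start at minute 30 and finishes at minute 55.
Wash step waits on lysis (finishes minute 30), so it starts at minute 30 and finishes at 30 + 20 = minute 50.
Data upload cannot begin until wash step (finishes minute 50). It runs from minute 50 to 50 + 20 = minute 70.
All tasks are finished once the last one completes. Finish times: Lysis at 30, Wash step at 50, Quantification at 55, Data upload at 70. The latest is minute 70.

70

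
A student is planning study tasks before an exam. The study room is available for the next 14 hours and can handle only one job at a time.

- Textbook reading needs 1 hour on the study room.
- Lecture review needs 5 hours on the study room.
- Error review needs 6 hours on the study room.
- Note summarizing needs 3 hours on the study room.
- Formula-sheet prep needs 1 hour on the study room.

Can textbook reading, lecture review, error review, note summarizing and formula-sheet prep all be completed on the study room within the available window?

Running back to back, the jobs need 1 + 5 + 6 + 3 + 1 = 16 hours on the study room.
Since 16 > 14, they cannot all fit.

No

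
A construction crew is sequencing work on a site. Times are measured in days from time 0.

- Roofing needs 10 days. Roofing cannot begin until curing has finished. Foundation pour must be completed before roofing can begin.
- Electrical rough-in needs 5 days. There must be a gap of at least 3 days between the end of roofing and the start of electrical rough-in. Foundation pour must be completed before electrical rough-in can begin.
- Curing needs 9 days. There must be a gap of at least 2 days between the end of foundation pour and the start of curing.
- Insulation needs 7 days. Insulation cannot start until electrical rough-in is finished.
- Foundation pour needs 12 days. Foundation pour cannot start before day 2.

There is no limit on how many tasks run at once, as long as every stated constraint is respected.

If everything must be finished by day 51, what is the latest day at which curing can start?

To finish by day 51, insulation (duration 7) must start no later than day 44.
Electrical rough-in must finish before insulation (must start by day 44). With a 5-day duration, electrical rough-in must start by 44 − 5 = day 39.
Roofing feeds into electrical rough-in (must start by day 39, minus 3-day gap → day 36); so roofing must finish by day 36 and therefore start by day 26.
Since roofing (must start by day 26) depends on it, curing must finish by day 26. Backing off its 9-day duration gives a latest start of day 17.

17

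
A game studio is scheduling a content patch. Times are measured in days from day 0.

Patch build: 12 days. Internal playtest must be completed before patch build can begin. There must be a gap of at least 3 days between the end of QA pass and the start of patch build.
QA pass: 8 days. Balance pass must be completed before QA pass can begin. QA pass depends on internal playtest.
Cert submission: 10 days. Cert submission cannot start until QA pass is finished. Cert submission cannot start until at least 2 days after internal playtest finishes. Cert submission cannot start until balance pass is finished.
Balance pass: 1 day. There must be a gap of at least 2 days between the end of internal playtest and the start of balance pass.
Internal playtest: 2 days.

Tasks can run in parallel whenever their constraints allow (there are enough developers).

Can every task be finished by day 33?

Yes

Internal playtest can start immediately at day 0; it finishes at day 2.
After internal playtest (finishes day 2, plus 2-day gap → day 4), balance pass can start at day 4 and finishes at day 5.
QA pass cannot start until balance pass (finishes day 5); internal playtest (finishes day 2). The controlling bound is day 5, so QA pass finishes at 5 + 8 = day 13.
Patch build needs all of internal playtest (finishes day 2); QA pass (finishes day 13, plus 3-day gap → day 16). That puts its earliest start at day 16; it finishes at 16 + 12 = day 28.
Cert submission has to wait for QA pass (finishes day 13); internal playtest (finishes day 2, plus 2-day gap → day 4); balance pass (finishes day 5). The latest of these is day 13, so cert submission runs day 13 to 13 + 10 = day 23.
Every task is finished by day 28, which is no later than the deadline of 33, so the schedule is feasible.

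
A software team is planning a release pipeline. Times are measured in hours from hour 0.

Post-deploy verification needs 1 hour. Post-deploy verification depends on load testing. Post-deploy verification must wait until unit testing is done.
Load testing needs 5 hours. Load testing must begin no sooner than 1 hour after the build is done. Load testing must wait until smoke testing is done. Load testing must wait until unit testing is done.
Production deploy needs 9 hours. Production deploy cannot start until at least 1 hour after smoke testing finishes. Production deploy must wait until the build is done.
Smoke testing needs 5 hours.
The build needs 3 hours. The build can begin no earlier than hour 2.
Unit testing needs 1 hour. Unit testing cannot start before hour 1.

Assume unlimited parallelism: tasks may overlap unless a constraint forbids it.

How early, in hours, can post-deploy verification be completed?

12

Smoke testing can start immediately at hour 0; it finishes at hour 5.
Unit testing waits on its own release at hour 1, so it starts at hour 1 and finishes at 1 + 1 = hour 2.
The build waits on its own release at hour 2, so it starts at hour 2 and finishes at 2 + 3 = hour 5.
Load testing cannot start until the build (finishes hour 5, plus 1-hour gap → hour 6); smoke testing (finishes hour 5); unit testing (finishes hour 2). The controlling bound is hour 6, so load testing finishes at 6 + 5 = hour 11.
For post-deploy verification: load testing (finishes hour 11); unit testing (finishes hour 2). Taking the maximum gives a start of hour 11, and it finishes at 11 + 1 = hour 12.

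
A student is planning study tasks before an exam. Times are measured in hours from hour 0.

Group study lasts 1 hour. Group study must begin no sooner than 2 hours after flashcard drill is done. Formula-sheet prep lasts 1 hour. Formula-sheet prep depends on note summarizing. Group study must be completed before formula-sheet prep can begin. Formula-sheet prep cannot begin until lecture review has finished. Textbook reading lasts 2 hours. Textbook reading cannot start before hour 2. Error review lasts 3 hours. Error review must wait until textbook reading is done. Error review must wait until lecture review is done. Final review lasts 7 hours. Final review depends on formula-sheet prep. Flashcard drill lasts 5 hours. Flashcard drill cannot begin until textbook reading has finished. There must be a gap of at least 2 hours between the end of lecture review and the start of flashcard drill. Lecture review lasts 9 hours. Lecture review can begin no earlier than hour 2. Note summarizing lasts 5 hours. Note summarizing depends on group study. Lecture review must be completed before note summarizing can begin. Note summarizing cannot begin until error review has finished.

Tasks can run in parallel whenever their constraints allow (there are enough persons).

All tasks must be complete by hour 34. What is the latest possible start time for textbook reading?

11

To finish by hour 34, final review (duration 7) must start no later than hour 27.
Since final review (must start by hour 27) depends on it, formula-sheet prep must finish by hour 27. Backing off its 1-hour duration gives a latest start of hour 26.
Note summarizing feeds into formula-sheet prep (must start by hour 26); so note summarizing must finish by hour 26 and therefore start by hour 21.
Group study feeds note summarizing (must start by hour 21); formula-sheet prep (must start by hour 26). Taking the minimum, group study must finish by hour 21 and start by 21 − 1 = hour 20.
Flashcard drill has to be done before group study (must start by hour 20, minus 2-hour gap → hour 18). That means finishing by hour 18, i.e. starting by 18 − 5 = hour 13.
Since note summarizing (must start by hour 21) depends on it, error review must finish by hour 21. Backing off its 3-hour duration gives a latest start of hour 18.
Textbook reading has several dependents: flashcard drill (must start by hour 13); error review (must start by hour 18). The earliest of those limits is hour 13, so textbook reading must start by 13 − 2 = hour 11.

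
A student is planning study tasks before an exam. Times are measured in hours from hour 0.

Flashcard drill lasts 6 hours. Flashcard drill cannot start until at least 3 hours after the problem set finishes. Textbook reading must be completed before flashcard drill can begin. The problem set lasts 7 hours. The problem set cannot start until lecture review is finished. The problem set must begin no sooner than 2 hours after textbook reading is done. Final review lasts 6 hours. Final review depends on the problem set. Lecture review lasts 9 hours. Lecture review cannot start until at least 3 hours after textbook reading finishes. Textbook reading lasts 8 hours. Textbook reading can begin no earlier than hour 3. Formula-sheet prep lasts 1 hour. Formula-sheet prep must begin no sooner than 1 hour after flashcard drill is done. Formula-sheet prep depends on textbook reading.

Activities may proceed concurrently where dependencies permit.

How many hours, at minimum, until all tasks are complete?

Textbook reading waits on its own release at hour 3, so it starts at hour 3 and finishes at 3 + 8 = hour 11.
After textbook reading (finishes hour 11, plus 3-hour gap → hour 14), lecture review can start at hour 14 and finishes at hour 23.
For the problem set: lecture review (finishes hour 23); textbook reading (finishes hour 11, plus 2-hour gap → hour 13). Taking the maximum gives a start of hour 23, and it finishes at 23 + 7 = hour 30.
Final review cannot begin until the problem set (finishes hour 30). It runs from hour 30 to 30 + 6 = hour 36.
Flashcard drill has to wait for the problem set (finishes hour 30, plus 3-hour gap → hour 33); textbook reading (finishes hour 11). The latest of these is hour 33, so flashcard drill runs hour 33 to 33 + 6 = hour 39.
Formula-sheet prep needs all of flashcard drill (finishes hour 39, plus 1-hour gap → hour 40); textbook reading (finishes hour 11). That puts its earliest start at hour 40; it finishes at 40 + 1 = hour 41.
All tasks are finished once the last one completes. Finish times: Textbook reading at 11, Lecture review at 23, The problem set at 30, Flashcard drill at 39, Formula-sheet prep at 41, Final review at 36. The latest is hour 41.

41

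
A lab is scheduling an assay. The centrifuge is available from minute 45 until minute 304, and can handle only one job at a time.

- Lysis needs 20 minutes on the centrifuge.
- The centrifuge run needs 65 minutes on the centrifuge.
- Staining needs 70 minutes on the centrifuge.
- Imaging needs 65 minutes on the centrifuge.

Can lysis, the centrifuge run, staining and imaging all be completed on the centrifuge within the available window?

The centrifuge window is 304 − 45 = 259 minutes.
Running back to back, the jobs need 20 + 65 + 70 + 65 = 220 minutes on the centrifuge.
Since 220 ≤ 259, they fit within the window.

Yes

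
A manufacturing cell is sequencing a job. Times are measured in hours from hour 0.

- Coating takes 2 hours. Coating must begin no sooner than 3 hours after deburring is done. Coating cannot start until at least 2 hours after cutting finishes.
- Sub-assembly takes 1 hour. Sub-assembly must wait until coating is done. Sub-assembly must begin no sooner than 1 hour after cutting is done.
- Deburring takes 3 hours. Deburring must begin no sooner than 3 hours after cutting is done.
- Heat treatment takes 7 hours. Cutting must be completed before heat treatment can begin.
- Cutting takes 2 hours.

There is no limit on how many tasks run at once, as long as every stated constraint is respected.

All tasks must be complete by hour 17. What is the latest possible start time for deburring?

Sub-assembly has no dependents, so it just needs to finish by hour 17. Starting by 17 − 1 = hour 16 achieves that.
Since sub-assembly (must start by hour 16) depends on it, coating must finish by hour 16. Backing off its 2-hour duration gives a latest start of hour 14.
Deburring must finish before coating (must start by hour 14, minus 3-hour gap → hour 11). With a 3-hour duration, deburring must start by 11 − 3 = hour 8.

8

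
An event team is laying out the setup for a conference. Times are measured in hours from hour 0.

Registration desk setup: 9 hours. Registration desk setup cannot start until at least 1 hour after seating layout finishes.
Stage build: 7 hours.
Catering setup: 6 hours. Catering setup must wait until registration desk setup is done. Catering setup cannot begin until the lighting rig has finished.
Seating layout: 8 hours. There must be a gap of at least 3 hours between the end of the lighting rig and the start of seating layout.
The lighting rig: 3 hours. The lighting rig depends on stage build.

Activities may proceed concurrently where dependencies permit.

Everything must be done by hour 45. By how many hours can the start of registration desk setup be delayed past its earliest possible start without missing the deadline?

8

Stage build has no prerequisites, so it starts at hour 0 and finishes at hour 7.
The lighting rig waits on stage build (finishes hour 7), so it starts at hour 7 and finishes at 7 + 3 = hour 10.
After the lighting rig (finishes hour 10, plus 3-hour gap → hour 13), seating layout can start at hour 13 and finishes at hour 21.
Registration desk setup waits on seating layout (finishes hour 21, plus 1-hour gap → hour 22), so it starts at hour 22 and finishes at 22 + 9 = hour 31.

Working backward from the deadline:
Catering setup has no dependents, so it just needs to finish by hour 45. Starting by 45 − 6 = hour 39 achieves that.
Since catering setup (must start by hour 39) depends on it, registration desk setup must finish by hour 39. Backing off its 9-hour duration gives a latest start of hour 30.
So registration desk setup can start as early as hour 22 and as late as hour 30, giving 30 − 22 = 8 hours of slack.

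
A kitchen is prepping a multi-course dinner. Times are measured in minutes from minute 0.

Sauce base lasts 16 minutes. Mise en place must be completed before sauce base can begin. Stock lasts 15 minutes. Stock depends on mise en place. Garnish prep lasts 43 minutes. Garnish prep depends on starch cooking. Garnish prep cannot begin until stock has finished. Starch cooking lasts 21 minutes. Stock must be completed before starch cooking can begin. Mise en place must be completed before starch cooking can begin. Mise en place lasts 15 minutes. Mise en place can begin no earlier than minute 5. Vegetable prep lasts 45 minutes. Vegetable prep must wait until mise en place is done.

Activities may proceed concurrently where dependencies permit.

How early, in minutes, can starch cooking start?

Mise en place cannot begin until its own release at minute 5. It runs from minute 5 to 5 + 15 = minute 20.
Stock waits on mise en place (finishes minute 20), so it starts at minute 20 and finishes at 20 + 15 = minute 35.
Starch cooking waits on stock (finishes minute 35); mise en place (finishes minute 20). The latest of these is minute 35, which is the earliest starch cooking can start.

35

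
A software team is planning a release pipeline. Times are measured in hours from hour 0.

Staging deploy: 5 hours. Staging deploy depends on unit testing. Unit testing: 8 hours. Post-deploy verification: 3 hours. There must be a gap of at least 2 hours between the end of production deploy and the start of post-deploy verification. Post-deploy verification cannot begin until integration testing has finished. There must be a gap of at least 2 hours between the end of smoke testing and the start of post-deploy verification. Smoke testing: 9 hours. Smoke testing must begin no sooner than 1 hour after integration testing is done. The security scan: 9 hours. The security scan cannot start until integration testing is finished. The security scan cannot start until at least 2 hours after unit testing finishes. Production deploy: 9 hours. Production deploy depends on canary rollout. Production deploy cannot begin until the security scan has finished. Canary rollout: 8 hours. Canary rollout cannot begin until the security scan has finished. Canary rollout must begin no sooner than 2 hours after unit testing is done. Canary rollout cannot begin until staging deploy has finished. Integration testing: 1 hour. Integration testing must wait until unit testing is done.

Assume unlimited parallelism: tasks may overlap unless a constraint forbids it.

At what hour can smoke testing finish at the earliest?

19

Unit testing can start immediately at hour 0; it finishes at hour 8.
Integration testing cannot begin until unit testing (finishes hour 8). It runs from hour 8 to 8 + 1 = hour 9.
Smoke testing cannot begin until integration testing (finishes hour 9, plus 1-hour gap → hour 10). It runs from hour 10 to 10 + 9 = hour 19.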